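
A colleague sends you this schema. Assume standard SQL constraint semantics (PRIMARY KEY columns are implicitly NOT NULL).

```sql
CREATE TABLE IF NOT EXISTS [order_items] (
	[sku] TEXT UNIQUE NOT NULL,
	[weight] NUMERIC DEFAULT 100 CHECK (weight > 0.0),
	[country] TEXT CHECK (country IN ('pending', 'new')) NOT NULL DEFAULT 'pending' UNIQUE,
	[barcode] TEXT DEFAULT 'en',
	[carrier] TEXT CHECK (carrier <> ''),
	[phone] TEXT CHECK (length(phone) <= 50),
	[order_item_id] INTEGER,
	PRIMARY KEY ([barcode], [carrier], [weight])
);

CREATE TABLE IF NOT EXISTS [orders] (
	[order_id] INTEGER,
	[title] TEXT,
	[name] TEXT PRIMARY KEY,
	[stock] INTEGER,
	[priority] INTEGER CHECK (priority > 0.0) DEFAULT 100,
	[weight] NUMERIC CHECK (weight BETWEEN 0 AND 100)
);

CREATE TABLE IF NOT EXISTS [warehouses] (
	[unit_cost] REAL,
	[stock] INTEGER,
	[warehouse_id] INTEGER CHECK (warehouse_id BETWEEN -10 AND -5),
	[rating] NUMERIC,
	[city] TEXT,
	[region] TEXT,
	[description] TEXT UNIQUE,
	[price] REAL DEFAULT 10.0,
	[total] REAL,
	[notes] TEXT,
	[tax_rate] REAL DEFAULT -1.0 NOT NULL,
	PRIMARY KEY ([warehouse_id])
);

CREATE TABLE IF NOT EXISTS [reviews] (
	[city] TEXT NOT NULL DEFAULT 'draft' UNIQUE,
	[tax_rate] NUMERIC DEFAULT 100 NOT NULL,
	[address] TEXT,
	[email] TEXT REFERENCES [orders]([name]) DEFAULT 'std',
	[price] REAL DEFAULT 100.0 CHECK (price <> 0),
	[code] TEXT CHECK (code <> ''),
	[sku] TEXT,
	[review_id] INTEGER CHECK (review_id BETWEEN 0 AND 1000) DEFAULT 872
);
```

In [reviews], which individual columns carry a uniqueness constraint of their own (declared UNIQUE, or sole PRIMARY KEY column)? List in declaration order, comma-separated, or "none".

- city: declared UNIQUE → unique.
- tax_rate: no UNIQUE or single-column PK constraint.
- address: no UNIQUE or single-column PK constraint.
- email: no UNIQUE or single-column PK constraint.
- price: no UNIQUE or single-column PK constraint.
- code: no UNIQUE or single-column PK constraint.
- sku: no UNIQUE or single-column PK constraint.
- review_id: no UNIQUE or single-column PK constraint.

city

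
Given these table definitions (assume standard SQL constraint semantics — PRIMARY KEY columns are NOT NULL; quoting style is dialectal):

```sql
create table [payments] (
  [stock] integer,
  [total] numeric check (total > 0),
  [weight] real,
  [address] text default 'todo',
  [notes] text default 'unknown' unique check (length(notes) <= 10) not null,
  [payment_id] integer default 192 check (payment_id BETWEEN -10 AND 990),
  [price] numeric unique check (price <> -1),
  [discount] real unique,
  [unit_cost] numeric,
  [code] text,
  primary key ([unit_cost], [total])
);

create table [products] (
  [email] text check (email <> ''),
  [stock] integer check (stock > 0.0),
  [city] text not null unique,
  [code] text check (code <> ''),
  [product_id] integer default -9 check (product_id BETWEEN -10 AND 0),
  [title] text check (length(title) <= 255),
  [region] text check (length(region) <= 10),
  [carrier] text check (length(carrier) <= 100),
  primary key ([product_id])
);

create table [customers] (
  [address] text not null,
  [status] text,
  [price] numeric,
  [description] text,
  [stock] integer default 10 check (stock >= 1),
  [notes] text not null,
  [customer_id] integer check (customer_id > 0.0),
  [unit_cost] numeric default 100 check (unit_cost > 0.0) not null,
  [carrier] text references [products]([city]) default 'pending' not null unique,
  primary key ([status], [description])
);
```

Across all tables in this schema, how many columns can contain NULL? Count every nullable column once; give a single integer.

16

payments: 7 nullable (stock, weight, address, payment_id, price, discount, code — PK (unit_cost, total) and explicit NOT NULL columns excluded).
products: 6 nullable (email, stock, code, title, region, carrier — PK (product_id) and explicit NOT NULL columns excluded).
customers: 3 nullable (price, stock, customer_id — PK (status, description) and explicit NOT NULL columns excluded).
Total: 7 + 6 + 3 = 16.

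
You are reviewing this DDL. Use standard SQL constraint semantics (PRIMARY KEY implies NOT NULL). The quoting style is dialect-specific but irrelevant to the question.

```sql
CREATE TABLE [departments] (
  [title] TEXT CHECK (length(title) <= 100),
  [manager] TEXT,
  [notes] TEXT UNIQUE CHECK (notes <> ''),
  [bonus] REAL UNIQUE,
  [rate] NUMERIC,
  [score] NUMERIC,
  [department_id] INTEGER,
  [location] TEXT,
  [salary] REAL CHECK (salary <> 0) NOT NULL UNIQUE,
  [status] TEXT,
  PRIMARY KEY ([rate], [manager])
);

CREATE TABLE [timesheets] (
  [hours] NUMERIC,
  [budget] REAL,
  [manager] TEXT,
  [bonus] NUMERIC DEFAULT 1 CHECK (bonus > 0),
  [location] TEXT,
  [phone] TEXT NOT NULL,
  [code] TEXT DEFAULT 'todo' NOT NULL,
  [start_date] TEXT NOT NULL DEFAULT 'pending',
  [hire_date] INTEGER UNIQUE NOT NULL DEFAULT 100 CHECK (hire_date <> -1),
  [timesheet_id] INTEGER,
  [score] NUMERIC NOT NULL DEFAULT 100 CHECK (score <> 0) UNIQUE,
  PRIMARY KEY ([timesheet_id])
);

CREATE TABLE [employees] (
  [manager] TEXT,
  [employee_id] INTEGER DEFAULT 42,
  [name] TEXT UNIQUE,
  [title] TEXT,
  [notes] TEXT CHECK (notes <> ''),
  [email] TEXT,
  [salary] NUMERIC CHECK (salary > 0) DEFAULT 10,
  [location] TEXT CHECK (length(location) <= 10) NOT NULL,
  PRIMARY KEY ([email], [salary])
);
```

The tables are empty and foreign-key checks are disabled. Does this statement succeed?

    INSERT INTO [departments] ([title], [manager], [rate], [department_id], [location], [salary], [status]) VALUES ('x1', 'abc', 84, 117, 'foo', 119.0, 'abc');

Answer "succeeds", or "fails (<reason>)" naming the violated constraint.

succeeds

NOT NULL columns: manager is supplied; rate is supplied; salary is supplied.
CHECK constraints: 'x1' satisfies (length(title) <= 100); 119.0 satisfies (salary <> 0).
No constraint is violated.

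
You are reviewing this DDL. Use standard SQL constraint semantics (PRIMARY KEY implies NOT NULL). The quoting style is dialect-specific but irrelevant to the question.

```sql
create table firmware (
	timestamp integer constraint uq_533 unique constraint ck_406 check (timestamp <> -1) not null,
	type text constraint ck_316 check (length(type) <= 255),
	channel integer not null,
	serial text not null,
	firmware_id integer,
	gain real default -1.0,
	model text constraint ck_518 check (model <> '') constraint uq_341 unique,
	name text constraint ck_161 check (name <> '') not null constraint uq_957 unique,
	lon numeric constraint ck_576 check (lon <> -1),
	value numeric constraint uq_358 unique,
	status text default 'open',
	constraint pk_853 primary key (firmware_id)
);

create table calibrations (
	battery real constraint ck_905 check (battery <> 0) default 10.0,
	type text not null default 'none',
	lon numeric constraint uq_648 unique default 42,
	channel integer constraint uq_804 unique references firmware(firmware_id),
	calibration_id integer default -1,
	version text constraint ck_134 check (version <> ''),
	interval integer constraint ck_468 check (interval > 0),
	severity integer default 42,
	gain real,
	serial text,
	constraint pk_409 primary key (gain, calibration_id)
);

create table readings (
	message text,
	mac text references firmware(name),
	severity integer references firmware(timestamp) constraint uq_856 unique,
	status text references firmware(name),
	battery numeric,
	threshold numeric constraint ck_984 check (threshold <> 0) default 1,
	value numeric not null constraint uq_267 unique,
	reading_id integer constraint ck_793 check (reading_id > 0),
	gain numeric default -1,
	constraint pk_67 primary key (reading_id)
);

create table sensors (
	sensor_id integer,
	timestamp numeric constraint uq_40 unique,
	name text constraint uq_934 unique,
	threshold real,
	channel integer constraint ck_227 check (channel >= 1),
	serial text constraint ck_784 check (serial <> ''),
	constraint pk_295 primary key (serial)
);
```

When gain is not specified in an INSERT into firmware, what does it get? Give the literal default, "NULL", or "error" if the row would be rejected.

gain has an explicit DEFAULT -1.0.
When the column is omitted from an INSERT, that default is used.

-1.0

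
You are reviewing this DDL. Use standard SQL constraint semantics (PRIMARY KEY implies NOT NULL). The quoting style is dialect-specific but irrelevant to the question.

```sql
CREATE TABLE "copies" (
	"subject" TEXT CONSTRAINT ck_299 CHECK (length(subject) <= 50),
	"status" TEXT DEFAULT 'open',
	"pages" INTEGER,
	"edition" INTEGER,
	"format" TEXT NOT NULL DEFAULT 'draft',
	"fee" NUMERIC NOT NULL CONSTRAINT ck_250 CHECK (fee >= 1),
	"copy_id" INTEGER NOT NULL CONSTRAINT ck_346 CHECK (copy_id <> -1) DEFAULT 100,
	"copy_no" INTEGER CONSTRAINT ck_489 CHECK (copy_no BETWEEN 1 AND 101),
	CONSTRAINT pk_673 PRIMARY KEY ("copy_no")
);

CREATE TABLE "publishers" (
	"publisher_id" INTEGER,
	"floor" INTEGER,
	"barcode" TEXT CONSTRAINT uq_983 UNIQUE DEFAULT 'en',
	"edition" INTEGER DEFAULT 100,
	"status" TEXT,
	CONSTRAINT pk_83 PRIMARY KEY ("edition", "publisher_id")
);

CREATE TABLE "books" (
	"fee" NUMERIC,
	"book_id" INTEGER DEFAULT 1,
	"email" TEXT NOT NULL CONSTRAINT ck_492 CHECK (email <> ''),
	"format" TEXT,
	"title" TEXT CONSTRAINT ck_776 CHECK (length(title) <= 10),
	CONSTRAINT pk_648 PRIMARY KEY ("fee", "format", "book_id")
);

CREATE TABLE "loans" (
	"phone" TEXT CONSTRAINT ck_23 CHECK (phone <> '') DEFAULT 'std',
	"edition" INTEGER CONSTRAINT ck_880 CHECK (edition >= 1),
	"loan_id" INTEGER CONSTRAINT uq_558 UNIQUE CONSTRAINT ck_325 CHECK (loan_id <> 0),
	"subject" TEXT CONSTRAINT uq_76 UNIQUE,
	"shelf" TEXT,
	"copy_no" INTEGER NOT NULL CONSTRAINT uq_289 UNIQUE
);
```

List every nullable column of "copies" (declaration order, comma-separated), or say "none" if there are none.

- subject: CHECK does not forbid NULL (a CHECK constraint passes when its expression is NULL) → nullable.
- status: DEFAULT only fills an omitted column; an explicit NULL is still allowed → nullable.
- pages: no NOT NULL constraint applies → nullable.
- edition: no NOT NULL constraint applies → nullable.
- format: declared NOT NULL → not nullable.
- fee: declared NOT NULL → not nullable.
- copy_id: declared NOT NULL → not nullable.
- copy_no: part of the PRIMARY KEY, which implies NOT NULL → not nullable.

subject, status, pages, edition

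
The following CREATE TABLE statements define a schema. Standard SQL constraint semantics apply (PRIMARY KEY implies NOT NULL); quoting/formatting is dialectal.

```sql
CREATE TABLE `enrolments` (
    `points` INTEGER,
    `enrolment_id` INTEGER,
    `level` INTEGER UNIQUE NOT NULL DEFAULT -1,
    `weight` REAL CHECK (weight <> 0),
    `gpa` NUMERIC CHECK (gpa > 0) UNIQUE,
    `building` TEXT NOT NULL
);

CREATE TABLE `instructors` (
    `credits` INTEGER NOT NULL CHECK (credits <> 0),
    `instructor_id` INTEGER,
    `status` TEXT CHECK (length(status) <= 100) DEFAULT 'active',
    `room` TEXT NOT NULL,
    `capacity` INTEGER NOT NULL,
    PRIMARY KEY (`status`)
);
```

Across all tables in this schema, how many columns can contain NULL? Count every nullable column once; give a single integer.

5

enrolments: 4 nullable (points, enrolment_id, weight, gpa — PK none and explicit NOT NULL columns excluded).
instructors: 1 nullable (instructor_id — PK (status) and explicit NOT NULL columns excluded).
Total: 4 + 1 = 5.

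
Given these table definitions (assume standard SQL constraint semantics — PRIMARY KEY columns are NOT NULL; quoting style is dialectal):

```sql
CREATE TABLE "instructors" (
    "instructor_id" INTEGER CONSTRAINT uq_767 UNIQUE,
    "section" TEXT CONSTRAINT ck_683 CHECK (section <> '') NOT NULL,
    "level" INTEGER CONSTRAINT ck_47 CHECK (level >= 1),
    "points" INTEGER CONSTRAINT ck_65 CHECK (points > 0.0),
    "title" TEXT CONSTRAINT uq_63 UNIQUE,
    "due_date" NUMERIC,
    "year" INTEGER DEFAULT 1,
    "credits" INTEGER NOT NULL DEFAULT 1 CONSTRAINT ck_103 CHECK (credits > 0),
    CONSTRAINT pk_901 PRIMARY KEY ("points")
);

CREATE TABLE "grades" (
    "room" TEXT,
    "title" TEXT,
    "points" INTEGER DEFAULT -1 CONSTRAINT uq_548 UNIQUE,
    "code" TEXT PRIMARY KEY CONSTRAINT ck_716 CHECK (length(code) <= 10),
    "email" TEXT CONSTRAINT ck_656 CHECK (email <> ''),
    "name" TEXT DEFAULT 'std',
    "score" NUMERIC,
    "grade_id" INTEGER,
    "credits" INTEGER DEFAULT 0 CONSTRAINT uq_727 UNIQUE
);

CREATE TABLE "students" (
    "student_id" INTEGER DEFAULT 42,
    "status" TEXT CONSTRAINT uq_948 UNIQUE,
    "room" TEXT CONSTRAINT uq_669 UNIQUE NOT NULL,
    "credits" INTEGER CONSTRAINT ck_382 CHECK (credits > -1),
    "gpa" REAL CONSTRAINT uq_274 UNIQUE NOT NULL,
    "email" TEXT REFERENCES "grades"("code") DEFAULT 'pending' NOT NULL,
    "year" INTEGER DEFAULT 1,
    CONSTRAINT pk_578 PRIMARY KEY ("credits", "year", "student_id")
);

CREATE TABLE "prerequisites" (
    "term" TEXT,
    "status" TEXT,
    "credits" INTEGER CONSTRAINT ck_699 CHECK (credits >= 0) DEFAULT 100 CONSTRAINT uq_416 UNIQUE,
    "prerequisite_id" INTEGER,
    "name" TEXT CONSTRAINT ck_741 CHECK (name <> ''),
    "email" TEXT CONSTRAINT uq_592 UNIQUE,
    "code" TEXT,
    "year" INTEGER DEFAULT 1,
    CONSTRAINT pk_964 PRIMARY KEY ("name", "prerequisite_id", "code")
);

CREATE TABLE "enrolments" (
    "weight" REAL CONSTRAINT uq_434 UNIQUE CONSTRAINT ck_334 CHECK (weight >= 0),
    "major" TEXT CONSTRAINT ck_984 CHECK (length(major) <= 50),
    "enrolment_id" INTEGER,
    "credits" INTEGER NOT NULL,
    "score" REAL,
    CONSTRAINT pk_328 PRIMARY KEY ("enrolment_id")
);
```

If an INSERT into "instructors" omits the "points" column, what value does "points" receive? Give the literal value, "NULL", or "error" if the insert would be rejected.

points has no DEFAULT clause.
Omitting it would insert NULL, but it is part of the PRIMARY KEY, so the INSERT fails.

error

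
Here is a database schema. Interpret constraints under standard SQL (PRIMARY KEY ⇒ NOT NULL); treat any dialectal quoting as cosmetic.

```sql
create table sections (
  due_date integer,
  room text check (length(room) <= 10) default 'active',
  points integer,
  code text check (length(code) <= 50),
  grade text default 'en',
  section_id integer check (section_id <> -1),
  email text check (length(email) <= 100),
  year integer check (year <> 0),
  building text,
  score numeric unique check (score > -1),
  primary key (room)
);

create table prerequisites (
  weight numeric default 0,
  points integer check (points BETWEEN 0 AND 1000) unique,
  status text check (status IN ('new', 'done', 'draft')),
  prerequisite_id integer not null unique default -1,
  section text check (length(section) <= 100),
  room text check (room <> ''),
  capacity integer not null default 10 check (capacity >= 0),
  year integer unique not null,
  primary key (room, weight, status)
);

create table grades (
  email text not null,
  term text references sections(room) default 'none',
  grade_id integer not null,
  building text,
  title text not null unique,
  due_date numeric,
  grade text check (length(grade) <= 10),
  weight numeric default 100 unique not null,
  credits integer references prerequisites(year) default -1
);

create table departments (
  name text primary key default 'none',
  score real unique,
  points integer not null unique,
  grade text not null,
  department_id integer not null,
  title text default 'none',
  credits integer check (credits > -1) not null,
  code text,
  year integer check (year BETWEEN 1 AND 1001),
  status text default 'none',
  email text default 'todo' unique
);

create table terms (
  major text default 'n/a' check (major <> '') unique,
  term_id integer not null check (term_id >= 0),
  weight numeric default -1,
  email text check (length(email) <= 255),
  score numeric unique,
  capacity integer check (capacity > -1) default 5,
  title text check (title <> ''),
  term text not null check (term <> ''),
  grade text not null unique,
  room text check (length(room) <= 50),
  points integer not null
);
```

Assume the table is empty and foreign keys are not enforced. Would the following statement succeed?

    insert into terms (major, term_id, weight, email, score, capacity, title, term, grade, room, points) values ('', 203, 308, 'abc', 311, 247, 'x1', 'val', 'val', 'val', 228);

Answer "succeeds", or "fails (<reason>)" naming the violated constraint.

fails (CHECK on major)

The value '' for major violates CHECK (major <> '').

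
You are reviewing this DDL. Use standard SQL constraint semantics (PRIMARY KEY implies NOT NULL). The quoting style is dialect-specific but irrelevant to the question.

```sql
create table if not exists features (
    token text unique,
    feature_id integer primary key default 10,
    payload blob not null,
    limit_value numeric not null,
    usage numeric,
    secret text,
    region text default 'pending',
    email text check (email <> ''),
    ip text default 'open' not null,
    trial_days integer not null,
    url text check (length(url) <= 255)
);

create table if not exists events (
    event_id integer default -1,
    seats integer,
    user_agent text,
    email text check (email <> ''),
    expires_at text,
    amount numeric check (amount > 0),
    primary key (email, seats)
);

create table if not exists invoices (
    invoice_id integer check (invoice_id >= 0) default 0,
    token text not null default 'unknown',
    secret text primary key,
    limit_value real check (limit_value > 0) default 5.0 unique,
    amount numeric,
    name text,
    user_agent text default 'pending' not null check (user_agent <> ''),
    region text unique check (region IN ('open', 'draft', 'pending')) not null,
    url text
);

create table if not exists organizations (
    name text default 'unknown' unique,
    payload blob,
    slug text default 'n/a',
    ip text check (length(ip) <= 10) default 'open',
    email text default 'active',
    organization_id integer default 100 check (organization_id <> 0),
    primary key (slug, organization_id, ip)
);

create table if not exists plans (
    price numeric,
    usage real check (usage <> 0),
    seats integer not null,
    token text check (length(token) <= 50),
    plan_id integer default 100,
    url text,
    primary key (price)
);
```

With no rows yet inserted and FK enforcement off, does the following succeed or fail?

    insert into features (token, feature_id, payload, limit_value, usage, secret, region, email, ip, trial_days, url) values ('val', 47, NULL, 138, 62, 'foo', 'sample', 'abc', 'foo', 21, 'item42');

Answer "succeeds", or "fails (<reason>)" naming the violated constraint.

fails (NOT NULL on payload)

payload is explicitly set to NULL, but payload is declared NOT NULL.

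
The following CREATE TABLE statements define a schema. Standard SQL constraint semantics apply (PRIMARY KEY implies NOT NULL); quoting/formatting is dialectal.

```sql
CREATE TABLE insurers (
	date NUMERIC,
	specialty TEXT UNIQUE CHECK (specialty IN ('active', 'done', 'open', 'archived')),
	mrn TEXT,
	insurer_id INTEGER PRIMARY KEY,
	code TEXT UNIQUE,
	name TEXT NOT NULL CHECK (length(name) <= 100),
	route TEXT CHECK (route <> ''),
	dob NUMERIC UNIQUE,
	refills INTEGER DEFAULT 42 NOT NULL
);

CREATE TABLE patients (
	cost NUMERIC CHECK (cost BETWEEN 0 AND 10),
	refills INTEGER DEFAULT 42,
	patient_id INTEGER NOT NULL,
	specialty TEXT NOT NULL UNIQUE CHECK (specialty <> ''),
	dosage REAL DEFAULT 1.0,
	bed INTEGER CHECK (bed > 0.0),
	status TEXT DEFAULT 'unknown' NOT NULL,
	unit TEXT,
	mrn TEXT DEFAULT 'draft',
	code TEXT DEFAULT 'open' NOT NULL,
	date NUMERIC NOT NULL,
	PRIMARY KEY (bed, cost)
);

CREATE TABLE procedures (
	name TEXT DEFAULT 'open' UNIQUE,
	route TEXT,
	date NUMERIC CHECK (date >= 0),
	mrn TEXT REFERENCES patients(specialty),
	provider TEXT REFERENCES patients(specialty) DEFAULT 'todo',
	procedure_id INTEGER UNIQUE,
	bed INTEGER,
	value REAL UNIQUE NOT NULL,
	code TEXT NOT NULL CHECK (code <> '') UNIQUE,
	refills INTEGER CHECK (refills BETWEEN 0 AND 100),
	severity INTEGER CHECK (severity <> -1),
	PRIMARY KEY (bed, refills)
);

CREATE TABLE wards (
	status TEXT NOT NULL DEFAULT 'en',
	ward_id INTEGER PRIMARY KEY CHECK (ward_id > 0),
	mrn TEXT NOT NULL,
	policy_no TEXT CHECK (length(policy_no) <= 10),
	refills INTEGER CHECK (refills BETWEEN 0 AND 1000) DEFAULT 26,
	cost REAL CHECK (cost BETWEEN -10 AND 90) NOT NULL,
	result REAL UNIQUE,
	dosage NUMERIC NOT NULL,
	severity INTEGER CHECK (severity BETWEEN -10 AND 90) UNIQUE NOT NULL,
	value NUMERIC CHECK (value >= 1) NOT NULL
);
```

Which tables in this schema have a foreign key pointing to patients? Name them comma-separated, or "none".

procedures

- procedures.mrn references patients(specialty).
- procedures.provider references patients(specialty).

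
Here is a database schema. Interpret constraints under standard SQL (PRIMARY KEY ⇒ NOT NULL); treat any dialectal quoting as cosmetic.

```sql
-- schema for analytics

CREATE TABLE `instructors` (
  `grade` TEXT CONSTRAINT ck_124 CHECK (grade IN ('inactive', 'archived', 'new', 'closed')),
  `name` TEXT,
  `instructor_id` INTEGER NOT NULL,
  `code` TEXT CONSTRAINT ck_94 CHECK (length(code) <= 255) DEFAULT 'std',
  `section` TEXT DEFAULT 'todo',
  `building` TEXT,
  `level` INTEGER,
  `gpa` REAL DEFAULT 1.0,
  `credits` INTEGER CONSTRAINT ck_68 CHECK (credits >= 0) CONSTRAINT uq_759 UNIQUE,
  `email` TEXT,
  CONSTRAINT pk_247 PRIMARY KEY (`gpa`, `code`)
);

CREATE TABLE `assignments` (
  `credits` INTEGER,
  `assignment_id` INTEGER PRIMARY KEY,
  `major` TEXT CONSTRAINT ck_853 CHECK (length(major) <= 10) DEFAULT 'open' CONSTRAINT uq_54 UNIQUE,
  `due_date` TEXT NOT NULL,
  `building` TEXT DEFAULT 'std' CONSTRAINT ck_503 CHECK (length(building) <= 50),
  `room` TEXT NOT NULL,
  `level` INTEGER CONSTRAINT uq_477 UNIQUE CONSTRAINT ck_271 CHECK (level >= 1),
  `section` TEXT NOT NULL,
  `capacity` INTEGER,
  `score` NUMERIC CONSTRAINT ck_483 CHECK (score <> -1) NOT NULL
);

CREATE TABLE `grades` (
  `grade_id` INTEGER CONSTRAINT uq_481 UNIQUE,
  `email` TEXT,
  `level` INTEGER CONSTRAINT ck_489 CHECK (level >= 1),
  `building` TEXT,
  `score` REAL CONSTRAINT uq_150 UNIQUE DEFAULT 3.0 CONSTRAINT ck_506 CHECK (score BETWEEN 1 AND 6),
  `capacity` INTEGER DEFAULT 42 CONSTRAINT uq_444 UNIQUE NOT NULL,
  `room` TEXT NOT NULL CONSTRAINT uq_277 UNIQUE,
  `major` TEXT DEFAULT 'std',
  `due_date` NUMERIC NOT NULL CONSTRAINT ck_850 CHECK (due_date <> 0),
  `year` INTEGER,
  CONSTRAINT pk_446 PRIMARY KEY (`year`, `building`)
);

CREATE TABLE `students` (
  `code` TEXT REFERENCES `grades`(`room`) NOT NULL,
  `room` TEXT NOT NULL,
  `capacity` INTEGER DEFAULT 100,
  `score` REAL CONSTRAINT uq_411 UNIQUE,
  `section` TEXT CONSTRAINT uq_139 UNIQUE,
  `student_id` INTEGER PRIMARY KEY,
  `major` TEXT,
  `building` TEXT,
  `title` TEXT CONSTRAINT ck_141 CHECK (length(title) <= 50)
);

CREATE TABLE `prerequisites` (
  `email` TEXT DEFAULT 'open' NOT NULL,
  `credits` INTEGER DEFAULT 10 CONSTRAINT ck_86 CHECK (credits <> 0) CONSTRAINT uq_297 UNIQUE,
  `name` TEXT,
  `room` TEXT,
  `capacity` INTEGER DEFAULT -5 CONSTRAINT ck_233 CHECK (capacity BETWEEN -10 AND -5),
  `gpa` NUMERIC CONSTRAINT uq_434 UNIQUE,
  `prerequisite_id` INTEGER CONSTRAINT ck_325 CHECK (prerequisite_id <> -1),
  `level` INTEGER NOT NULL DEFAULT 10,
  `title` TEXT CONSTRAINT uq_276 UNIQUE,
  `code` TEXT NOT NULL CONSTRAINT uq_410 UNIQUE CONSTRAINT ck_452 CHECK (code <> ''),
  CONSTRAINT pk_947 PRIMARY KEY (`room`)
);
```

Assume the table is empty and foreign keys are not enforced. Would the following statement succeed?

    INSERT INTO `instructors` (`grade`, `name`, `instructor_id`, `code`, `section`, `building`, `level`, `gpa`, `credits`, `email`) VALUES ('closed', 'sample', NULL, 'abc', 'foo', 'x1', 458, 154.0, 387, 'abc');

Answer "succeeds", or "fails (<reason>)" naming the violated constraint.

fails (NOT NULL on instructor_id)

instructor_id is explicitly set to NULL, but instructor_id is declared NOT NULL.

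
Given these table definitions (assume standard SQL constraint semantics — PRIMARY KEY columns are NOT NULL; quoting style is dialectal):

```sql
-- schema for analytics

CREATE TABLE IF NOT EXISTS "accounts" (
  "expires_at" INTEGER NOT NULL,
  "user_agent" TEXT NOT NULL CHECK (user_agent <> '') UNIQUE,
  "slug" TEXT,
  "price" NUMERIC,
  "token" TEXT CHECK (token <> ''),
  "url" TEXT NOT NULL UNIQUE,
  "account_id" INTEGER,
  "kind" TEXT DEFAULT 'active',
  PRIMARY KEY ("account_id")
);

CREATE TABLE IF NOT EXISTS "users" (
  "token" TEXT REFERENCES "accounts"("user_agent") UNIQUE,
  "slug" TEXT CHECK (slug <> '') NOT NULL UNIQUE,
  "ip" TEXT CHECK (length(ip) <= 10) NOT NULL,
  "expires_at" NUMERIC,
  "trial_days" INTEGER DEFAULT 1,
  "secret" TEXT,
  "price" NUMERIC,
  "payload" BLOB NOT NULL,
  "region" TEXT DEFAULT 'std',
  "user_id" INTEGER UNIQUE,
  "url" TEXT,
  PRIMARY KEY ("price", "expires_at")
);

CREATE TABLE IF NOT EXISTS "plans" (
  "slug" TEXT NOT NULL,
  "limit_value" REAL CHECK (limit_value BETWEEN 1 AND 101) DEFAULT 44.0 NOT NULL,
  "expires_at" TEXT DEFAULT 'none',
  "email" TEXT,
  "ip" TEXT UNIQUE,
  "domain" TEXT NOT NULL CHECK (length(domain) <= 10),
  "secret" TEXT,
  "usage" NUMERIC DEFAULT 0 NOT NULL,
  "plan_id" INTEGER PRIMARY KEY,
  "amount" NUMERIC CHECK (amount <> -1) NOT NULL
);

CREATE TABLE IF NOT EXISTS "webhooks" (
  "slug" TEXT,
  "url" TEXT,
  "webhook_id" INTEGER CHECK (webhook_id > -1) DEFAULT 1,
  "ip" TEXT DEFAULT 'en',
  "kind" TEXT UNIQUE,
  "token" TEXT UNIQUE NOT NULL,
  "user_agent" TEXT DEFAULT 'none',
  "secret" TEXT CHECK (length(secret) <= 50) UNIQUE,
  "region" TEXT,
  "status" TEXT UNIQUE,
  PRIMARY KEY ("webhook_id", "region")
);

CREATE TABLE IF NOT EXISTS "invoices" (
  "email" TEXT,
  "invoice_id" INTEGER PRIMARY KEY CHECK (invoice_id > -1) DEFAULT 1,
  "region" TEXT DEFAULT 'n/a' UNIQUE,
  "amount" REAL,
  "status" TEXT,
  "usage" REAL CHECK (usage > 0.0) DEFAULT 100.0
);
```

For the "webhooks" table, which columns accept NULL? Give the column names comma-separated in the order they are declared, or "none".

- slug: no NOT NULL constraint applies → nullable.
- url: no NOT NULL constraint applies → nullable.
- webhook_id: part of the PRIMARY KEY, which implies NOT NULL → not nullable.
- ip: DEFAULT only fills an omitted column; an explicit NULL is still allowed → nullable.
- kind: UNIQUE does not imply NOT NULL → nullable.
- token: declared NOT NULL → not nullable.
- user_agent: DEFAULT only fills an omitted column; an explicit NULL is still allowed → nullable.
- secret: CHECK does not forbid NULL (a CHECK constraint passes when its expression is NULL) → nullable.
- region: part of the PRIMARY KEY, which implies NOT NULL → not nullable.
- status: UNIQUE does not imply NOT NULL → nullable.

slug, url, ip, kind, user_agent, secret, status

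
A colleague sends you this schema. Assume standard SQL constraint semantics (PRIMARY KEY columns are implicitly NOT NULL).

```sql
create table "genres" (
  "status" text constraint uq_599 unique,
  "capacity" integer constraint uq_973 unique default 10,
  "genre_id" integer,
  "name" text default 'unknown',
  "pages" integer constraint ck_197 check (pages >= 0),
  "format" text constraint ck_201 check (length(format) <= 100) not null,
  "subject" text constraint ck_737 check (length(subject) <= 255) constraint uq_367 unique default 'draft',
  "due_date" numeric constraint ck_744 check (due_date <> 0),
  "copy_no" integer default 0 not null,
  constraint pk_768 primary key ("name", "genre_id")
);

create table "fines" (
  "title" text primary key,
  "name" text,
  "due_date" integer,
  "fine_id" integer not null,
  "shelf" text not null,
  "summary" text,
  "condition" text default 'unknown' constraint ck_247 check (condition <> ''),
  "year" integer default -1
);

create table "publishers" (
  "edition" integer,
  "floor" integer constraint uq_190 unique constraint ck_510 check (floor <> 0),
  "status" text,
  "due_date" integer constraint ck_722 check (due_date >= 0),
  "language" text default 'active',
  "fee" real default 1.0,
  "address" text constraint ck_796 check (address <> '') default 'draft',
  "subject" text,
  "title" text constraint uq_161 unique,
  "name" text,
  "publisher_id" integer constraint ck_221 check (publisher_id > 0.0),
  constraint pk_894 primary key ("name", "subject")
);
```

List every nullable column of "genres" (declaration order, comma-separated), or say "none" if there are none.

status, capacity, pages, subject, due_date

- status: UNIQUE does not imply NOT NULL → nullable.
- capacity: UNIQUE does not imply NOT NULL → nullable.
- genre_id: part of the PRIMARY KEY, which implies NOT NULL → not nullable.
- name: part of the PRIMARY KEY, which implies NOT NULL → not nullable.
- pages: CHECK does not forbid NULL (a CHECK constraint passes when its expression is NULL) → nullable.
- format: declared NOT NULL → not nullable.
- subject: CHECK does not forbid NULL (a CHECK constraint passes when its expression is NULL) → nullable.
- due_date: CHECK does not forbid NULL (a CHECK constraint passes when its expression is NULL) → nullable.
- copy_no: declared NOT NULL → not nullable.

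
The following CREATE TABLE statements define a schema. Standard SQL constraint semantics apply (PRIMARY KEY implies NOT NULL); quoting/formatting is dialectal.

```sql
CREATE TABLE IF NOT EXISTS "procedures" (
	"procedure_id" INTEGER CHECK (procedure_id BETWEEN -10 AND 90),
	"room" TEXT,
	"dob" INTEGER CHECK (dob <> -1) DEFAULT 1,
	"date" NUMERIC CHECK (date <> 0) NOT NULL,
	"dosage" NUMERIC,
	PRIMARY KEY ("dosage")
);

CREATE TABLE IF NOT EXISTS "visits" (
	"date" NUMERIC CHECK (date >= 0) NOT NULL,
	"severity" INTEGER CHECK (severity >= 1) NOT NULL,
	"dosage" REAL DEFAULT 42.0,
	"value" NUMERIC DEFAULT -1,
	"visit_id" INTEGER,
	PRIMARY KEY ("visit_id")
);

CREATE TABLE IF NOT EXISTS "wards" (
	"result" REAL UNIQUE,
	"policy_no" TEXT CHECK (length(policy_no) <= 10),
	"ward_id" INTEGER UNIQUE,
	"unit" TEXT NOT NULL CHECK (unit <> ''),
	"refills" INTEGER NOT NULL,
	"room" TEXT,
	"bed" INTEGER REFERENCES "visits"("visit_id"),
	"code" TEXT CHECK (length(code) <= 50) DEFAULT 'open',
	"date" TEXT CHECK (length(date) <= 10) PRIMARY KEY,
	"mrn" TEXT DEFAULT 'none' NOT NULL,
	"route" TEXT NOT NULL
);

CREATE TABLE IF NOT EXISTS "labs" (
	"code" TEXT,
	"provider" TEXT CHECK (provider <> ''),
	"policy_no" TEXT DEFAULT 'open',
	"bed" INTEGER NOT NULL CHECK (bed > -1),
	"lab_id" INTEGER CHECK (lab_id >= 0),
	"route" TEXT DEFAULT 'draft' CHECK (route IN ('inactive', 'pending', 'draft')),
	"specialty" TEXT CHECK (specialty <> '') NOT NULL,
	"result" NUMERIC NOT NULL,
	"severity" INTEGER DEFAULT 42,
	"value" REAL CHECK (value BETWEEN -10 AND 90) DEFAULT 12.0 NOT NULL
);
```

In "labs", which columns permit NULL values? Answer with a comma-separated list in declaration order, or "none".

- code: no NOT NULL constraint applies → nullable.
- provider: CHECK does not forbid NULL (a CHECK constraint passes when its expression is NULL) → nullable.
- policy_no: DEFAULT only fills an omitted column; an explicit NULL is still allowed → nullable.
- bed: declared NOT NULL → not nullable.
- lab_id: CHECK does not forbid NULL (a CHECK constraint passes when its expression is NULL) → nullable.
- route: CHECK does not forbid NULL (a CHECK constraint passes when its expression is NULL) → nullable.
- specialty: declared NOT NULL → not nullable.
- result: declared NOT NULL → not nullable.
- severity: DEFAULT only fills an omitted column; an explicit NULL is still allowed → nullable.
- value: declared NOT NULL → not nullable.

code, provider, policy_no, lab_id, route, severity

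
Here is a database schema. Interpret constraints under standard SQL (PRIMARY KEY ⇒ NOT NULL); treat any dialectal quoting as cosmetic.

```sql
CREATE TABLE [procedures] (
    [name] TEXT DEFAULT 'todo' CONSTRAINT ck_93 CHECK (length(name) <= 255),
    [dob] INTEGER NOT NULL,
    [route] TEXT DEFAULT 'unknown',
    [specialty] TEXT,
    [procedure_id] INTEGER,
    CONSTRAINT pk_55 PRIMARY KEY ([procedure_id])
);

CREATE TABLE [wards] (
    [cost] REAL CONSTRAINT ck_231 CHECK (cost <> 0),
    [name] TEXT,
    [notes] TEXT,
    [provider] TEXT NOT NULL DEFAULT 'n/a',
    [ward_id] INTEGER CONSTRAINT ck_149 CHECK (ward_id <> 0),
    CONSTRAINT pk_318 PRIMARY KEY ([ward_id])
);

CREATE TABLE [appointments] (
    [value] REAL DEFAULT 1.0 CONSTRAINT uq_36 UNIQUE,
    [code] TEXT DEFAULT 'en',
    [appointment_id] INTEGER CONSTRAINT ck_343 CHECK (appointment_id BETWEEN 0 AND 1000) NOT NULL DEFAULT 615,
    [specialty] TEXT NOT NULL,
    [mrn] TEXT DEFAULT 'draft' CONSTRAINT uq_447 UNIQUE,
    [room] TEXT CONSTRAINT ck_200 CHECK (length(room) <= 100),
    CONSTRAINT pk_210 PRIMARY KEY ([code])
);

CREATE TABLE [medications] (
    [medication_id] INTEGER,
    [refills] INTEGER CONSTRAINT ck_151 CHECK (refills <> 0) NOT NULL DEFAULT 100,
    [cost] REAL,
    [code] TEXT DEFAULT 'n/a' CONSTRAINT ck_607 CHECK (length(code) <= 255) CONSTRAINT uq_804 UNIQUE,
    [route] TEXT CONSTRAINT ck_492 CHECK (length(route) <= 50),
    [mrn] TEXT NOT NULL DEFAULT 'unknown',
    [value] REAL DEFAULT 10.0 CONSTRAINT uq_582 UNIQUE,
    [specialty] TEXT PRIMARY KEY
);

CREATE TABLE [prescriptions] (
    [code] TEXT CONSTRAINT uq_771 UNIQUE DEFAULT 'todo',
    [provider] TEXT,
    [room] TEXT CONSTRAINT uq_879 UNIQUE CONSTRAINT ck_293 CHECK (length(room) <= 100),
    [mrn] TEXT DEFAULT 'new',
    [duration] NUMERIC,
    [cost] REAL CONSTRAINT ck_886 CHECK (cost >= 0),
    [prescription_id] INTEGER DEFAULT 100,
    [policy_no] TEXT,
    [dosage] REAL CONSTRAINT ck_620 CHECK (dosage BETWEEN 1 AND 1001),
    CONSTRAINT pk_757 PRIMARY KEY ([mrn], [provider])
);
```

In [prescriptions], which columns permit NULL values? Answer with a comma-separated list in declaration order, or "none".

- code: UNIQUE does not imply NOT NULL → nullable.
- provider: part of the PRIMARY KEY, which implies NOT NULL → not nullable.
- room: CHECK does not forbid NULL (a CHECK constraint passes when its expression is NULL) → nullable.
- mrn: part of the PRIMARY KEY, which implies NOT NULL → not nullable.
- duration: no NOT NULL constraint applies → nullable.
- cost: CHECK does not forbid NULL (a CHECK constraint passes when its expression is NULL) → nullable.
- prescription_id: DEFAULT only fills an omitted column; an explicit NULL is still allowed → nullable.
- policy_no: no NOT NULL constraint applies → nullable.
- dosage: CHECK does not forbid NULL (a CHECK constraint passes when its expression is NULL) → nullable.

code, room, duration, cost, prescription_id, policy_no, dosage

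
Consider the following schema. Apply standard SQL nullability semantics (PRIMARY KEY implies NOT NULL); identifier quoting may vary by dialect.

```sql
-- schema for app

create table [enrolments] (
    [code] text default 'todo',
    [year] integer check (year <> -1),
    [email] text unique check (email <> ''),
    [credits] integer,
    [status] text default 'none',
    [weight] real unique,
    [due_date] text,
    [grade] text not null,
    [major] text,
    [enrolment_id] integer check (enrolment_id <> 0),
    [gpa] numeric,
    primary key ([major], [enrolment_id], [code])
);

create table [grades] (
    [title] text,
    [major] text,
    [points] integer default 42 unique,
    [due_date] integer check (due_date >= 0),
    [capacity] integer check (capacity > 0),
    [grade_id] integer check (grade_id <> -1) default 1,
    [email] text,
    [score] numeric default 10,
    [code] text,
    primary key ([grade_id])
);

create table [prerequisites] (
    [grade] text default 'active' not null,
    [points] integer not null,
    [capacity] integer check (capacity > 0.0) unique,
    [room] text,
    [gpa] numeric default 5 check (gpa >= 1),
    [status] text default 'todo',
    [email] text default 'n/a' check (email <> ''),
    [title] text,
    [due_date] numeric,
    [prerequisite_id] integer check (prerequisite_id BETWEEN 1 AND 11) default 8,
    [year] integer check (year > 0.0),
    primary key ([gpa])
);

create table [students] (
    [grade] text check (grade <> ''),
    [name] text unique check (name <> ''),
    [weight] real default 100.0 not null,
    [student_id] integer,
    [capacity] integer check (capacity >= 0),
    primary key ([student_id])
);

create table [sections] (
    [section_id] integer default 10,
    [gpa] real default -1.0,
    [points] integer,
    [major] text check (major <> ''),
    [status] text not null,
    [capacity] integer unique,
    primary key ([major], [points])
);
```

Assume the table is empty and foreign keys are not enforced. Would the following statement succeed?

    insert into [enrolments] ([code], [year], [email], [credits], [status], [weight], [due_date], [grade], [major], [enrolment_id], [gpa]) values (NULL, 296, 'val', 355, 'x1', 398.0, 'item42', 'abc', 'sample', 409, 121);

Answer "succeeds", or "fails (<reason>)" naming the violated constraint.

code is explicitly set to NULL, but code is part of the PRIMARY KEY (implied NOT NULL).

fails (NOT NULL on code)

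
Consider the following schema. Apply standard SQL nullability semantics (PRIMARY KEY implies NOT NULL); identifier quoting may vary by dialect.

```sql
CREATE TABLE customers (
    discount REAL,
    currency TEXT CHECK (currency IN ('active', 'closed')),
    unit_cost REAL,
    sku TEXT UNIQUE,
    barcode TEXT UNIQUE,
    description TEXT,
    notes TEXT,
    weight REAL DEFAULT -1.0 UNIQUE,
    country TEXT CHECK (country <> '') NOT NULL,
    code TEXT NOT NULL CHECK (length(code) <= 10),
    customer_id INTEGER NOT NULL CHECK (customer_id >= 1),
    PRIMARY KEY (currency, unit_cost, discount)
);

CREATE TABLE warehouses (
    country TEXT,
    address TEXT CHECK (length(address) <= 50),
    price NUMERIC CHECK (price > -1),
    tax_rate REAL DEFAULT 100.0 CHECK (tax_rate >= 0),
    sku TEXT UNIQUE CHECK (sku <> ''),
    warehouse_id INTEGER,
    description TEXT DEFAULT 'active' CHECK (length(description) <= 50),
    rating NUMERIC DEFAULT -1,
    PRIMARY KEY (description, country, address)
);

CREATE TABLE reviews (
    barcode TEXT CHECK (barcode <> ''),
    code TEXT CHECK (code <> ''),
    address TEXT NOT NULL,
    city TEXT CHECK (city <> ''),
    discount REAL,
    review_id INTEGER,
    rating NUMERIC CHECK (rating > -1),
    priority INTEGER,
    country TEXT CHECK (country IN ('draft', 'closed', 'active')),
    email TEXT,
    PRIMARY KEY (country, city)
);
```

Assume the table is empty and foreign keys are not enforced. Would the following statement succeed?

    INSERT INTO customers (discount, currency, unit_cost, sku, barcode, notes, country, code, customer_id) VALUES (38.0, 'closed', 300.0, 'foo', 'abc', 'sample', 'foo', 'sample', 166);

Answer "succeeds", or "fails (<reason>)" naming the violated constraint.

NOT NULL columns: code is supplied; country is supplied; currency is supplied; customer_id is supplied; discount is supplied; unit_cost is supplied.
CHECK constraints: 'closed' satisfies (currency IN ('active', 'closed')); 'foo' satisfies (country <> ''); 'sample' satisfies (length(code) <= 10); 166 satisfies (customer_id >= 1).
No constraint is violated.

succeeds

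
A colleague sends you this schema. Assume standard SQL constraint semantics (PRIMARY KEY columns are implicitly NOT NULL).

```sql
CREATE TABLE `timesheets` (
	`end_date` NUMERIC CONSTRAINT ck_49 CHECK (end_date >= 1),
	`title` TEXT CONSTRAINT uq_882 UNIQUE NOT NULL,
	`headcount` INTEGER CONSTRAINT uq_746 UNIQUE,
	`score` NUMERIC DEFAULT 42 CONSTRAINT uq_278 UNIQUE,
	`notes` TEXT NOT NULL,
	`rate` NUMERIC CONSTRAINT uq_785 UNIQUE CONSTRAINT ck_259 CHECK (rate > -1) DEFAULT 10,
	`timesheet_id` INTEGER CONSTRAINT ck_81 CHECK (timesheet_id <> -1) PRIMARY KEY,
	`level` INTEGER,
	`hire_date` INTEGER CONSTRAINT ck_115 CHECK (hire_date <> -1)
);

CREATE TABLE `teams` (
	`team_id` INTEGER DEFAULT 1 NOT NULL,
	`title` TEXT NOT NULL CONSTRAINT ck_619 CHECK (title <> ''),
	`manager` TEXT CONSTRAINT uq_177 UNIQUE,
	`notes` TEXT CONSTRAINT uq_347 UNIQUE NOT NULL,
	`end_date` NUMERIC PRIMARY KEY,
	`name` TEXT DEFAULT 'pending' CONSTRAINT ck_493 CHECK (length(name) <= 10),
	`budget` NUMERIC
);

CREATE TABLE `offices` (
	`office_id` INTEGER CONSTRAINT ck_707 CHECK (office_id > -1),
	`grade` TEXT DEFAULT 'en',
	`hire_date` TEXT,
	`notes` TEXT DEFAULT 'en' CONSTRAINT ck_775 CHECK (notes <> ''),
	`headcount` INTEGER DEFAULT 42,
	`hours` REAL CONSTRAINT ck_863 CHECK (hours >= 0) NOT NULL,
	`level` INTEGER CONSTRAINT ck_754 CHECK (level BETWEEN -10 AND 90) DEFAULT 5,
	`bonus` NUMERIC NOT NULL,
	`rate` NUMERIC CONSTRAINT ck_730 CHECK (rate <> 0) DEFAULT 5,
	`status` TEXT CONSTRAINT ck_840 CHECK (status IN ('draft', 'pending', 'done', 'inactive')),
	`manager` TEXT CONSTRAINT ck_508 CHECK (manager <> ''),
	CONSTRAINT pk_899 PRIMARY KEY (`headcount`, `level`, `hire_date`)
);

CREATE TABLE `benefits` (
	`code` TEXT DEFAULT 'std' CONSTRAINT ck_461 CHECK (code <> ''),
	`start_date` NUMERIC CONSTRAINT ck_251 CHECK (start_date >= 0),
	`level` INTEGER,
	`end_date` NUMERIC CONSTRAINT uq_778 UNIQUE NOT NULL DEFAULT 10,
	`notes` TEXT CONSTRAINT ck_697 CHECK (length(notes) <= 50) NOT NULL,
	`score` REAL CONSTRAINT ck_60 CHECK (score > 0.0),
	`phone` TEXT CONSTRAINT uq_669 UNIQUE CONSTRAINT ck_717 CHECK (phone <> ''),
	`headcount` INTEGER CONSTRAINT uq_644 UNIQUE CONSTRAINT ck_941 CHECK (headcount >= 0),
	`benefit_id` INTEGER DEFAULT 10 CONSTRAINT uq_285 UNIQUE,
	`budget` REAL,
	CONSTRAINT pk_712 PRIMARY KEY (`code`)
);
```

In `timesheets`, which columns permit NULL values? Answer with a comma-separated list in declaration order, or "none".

- end_date: CHECK does not forbid NULL (a CHECK constraint passes when its expression is NULL) → nullable.
- title: declared NOT NULL → not nullable.
- headcount: UNIQUE does not imply NOT NULL → nullable.
- score: UNIQUE does not imply NOT NULL → nullable.
- notes: declared NOT NULL → not nullable.
- rate: CHECK does not forbid NULL (a CHECK constraint passes when its expression is NULL) → nullable.
- timesheet_id: part of the PRIMARY KEY, which implies NOT NULL → not nullable.
- level: no NOT NULL constraint applies → nullable.
- hire_date: CHECK does not forbid NULL (a CHECK constraint passes when its expression is NULL) → nullable.

end_date, headcount, score, rate, level, hire_date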